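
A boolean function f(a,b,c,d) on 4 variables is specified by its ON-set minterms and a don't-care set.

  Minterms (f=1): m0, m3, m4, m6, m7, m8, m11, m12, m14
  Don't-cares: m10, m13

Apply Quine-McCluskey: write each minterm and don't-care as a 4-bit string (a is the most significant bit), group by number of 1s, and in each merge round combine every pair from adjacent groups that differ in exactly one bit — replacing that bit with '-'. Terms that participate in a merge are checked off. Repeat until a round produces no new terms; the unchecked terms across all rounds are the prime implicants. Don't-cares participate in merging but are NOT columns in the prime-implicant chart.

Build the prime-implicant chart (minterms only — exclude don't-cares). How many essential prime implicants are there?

Round 0: 0000✓ 0011✓ 0100✓ 0110✓ 0111✓ 1000✓ 1010✓ 1011✓ 1100✓ 1101✓ 1110✓
Round 1: -000✓ -011 -100✓ -110✓ 0-00✓ 0-11 01-0✓ 011- 1-00✓ 1-10✓ 10-0✓ 101- 11-0✓ 110-
Round 2: --00 -1-0 1--0
PIs = {--00, -011, -1-0, 0-11, 011-, 1--0, 101-, 110-}
Coverage chart:
  m0: --00 ←essential
  m3: -011,0-11
  m4: --00,-1-0
  m6: -1-0,011-
  m7: 0-11,011-
  m8: --00,1--0
  m11: -011,101-
  m12: --00,-1-0,1--0,110-
  m14: -1-0,1--0
Essential: --00

1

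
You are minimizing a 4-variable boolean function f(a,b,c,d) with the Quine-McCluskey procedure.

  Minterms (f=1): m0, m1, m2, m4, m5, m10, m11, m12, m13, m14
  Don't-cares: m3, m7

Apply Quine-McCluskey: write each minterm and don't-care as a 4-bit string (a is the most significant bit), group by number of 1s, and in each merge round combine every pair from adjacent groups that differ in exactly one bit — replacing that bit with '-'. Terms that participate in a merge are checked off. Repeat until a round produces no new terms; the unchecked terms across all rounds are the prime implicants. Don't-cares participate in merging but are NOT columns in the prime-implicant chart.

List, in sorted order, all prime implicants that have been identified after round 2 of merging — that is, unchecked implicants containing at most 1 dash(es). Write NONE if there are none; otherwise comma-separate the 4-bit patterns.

1-10, 11-0

[col 0] 0000*, 0001*, 0010*, 0011*, 0100*, 0101*, 0111*, 1010*, 1011*, 1100*, 1101*, 1110*
[col 1] -010*, -011*, -100*, -101*, 0-00*, 0-01*, 0-11*, 00-0*, 00-1*, 000-*, 001-*, 01-1*, 010-*, 1-10, 101-*, 11-0, 110-*
[col 2] -01-, -10-, 0--1, 0-0-, 00--
Prime implicants: -01-, -10-, 0--1, 0-0-, 00--, 1-10, 11-0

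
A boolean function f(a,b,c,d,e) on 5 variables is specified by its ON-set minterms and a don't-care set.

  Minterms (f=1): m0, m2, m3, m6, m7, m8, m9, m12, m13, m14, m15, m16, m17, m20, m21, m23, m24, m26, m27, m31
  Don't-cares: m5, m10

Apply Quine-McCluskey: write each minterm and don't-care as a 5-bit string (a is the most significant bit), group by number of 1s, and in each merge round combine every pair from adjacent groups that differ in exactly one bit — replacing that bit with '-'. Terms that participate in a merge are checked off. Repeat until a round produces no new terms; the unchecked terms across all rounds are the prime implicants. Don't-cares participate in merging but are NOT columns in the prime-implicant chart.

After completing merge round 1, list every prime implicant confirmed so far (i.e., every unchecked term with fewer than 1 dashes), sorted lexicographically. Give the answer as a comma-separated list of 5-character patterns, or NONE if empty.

NONE

Round 0: 00000✓ 00010✓ 00011✓ 00101✓ 00110✓ 00111✓ 01000✓ 01001✓ 01010✓ 01100✓ 01101✓ 01110✓ 01111✓ 10000✓ 10001✓ 10100✓ 10101✓ 10111✓ 11000✓ 11010✓ 11011✓ 11111✓
Round 1: -0000✓ -0101✓ -0111✓ -1000✓ -1010✓ -1111✓ 0-000✓ 0-010✓ 0-101✓ 0-110✓ 0-111✓ 00-10✓ 00-11✓ 000-0✓ 0001-✓ 001-1✓ 0011-✓ 01-00✓ 01-01✓ 01-10✓ 010-0✓ 0100-✓ 011-0✓ 011-1✓ 0110-✓ 0111-✓ 1-000✓ 1-111✓ 10-00✓ 10-01✓ 1000-✓ 101-1✓ 1010-✓ 11-11 110-0✓ 1101-
Round 2: --000 --111 -01-1 -10-0 0--10 0-0-0 0-1-1 0-11- 00-1- 01--0 01-0- 011-- 10-0-
PIs = {--000, --111, -01-1, -10-0, 0--10, 0-0-0, 0-1-1, 0-11-, 00-1-, 01--0, 01-0-, 011--, 10-0-, 11-11, 1101-}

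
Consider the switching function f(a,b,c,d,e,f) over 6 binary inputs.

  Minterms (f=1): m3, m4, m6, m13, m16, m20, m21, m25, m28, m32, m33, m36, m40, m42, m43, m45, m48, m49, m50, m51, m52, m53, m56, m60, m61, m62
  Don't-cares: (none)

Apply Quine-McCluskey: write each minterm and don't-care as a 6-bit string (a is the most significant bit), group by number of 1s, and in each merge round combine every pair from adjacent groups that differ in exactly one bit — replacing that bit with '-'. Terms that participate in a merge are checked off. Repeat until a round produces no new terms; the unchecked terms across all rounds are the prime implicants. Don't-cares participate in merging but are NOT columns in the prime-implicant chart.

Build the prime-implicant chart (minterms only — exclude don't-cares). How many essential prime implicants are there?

Round 0: 000011 000100✓ 000110✓ 001101✓ 010000✓ 010100✓ 010101✓ 011001 011100✓ 100000✓ 100001✓ 100100✓ 101000✓ 101010✓ 101011✓ 101101✓ 110000✓ 110001✓ 110010✓ 110011✓ 110100✓ 110101✓ 111000✓ 111100✓ 111101✓ 111110✓
Round 1: -00100✓ -01101 -10000✓ -10100✓ -10101✓ -11100✓ 0-0100✓ 0001-0 01-100✓ 010-00✓ 01010-✓ 1-0000✓ 1-0001✓ 1-0100✓ 1-1000✓ 1-1101 10-000✓ 100-00✓ 10000-✓ 1010-0 10101- 11-000✓ 11-100✓ 11-101✓ 110-00✓ 110-01✓ 1100-0✓ 1100-1✓ 11000-✓ 11001-✓ 11010-✓ 111-00✓ 1111-0 11110-✓
Round 2: --0100 -1-100 -10-00 -1010- 1--000 1-0-00 1-000- 11--00 11-10- 110-0- 1100--
PIs = {--0100, -01101, -1-100, -10-00, -1010-, 000011, 0001-0, 011001, 1--000, 1-0-00, 1-000-, 1-1101, 1010-0, 10101-, 11--00, 11-10-, 110-0-, 1100--, 1111-0}
Coverage chart:
  m3: 000011 ←essential
  m4: --0100,0001-0
  m6: 0001-0 ←essential
  m13: -01101 ←essential
  m16: -10-00 ←essential
  m20: --0100,-1-100,-10-00,-1010-
  m21: -1010- ←essential
  m25: 011001 ←essential
  m28: -1-100 ←essential
  m32: 1--000,1-0-00,1-000-
  m33: 1-000- ←essential
  m36: --0100,1-0-00
  m40: 1--000,1010-0
  m42: 1010-0,10101-
  m43: 10101- ←essential
  m45: -01101,1-1101
  m48: -10-00,1--000,1-0-00,1-000-,11--00,110-0-,1100--
  m49: 1-000-,110-0-,1100--
  m50: 1100-- ←essential
  m51: 1100-- ←essential
  m52: --0100,-1-100,-10-00,-1010-,1-0-00,11--00,11-10-,110-0-
  m53: -1010-,11-10-,110-0-
  m56: 1--000,11--00
  m60: -1-100,11--00,11-10-,1111-0
  m61: 1-1101,11-10-
  m62: 1111-0 ←essential
Essential: -01101, -1-100, -10-00, -1010-, 000011, 0001-0, 011001, 1-000-, 10101-, 1100--, 1111-0

11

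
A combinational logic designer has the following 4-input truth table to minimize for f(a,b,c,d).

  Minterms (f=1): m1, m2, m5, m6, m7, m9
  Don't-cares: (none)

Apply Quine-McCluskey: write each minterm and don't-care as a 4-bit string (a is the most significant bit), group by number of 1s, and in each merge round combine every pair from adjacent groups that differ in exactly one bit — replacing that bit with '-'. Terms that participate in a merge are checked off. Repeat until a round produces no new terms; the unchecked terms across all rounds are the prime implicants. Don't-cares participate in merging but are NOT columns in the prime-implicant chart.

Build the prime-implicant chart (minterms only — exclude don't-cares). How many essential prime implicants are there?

Round 0: 0001✓ 0010✓ 0101✓ 0110✓ 0111✓ 1001✓
Round 1: -001 0-01 0-10 01-1 011-
PIs = {-001, 0-01, 0-10, 01-1, 011-}
Coverage chart:
  m1: -001,0-01
  m2: 0-10 ←essential
  m5: 0-01,01-1
  m6: 0-10,011-
  m7: 01-1,011-
  m9: -001 ←essential
Essential: -001, 0-10

2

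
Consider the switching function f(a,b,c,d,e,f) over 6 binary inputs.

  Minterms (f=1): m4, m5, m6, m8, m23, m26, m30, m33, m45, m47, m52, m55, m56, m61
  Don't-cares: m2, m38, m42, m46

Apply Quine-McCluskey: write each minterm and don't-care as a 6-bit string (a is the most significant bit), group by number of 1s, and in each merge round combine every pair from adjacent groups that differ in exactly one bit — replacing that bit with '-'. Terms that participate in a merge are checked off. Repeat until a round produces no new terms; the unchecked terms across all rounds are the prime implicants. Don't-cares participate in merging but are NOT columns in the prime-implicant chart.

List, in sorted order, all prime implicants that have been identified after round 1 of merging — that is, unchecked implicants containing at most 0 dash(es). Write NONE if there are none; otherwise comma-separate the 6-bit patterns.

[col 0] 000010*, 000100*, 000101*, 000110*, 001000, 010111*, 011010*, 011110*, 100001, 100110*, 101010*, 101101*, 101110*, 101111*, 110100, 110111*, 111000, 111101*
[col 1] -00110, -10111, 000-10, 0001-0, 00010-, 011-10, 1-1101, 10-110, 101-10, 1011-1, 10111-
Prime implicants: -00110, -10111, 000-10, 0001-0, 00010-, 001000, 011-10, 1-1101, 10-110, 100001, 101-10, 1011-1, 10111-, 110100, 111000

001000, 100001, 110100, 111000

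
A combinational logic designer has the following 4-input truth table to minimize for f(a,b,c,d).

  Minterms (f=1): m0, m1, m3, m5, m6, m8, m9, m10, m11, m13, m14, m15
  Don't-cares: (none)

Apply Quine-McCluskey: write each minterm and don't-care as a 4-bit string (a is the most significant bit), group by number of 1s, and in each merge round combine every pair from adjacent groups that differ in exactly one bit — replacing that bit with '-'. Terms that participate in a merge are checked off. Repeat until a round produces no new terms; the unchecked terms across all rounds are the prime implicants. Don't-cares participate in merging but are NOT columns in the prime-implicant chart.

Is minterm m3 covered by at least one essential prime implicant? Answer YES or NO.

YES

size-2^0 implicants → 0000(✓)  0001(✓)  0011(✓)  0101(✓)  0110(✓)  1000(✓)  1001(✓)  1010(✓)  1011(✓)  1101(✓)  1110(✓)  1111(✓)
size-2^1 implicants → -000(✓)  -001(✓)  -011(✓)  -101(✓)  -110  0-01(✓)  00-1(✓)  000-(✓)  1-01(✓)  1-10(✓)  1-11(✓)  10-0(✓)  10-1(✓)  100-(✓)  101-(✓)  11-1(✓)  111-(✓)
size-2^2 implicants → --01  -0-1  -00-  1--1  1-1-  10--
Unchecked terms (primes): --01, -0-1, -00-, -110, 1--1, 1-1-, 10--
Minterm coverage:
  m0 ⊆ -00- [E]
  m1 ⊆ --01,-0-1,-00-
  m3 ⊆ -0-1 [E]
  m5 ⊆ --01 [E]
  m6 ⊆ -110 [E]
  m8 ⊆ -00-,10--
  m9 ⊆ --01,-0-1,-00-,1--1,10--
  m10 ⊆ 1-1-,10--
  m11 ⊆ -0-1,1--1,1-1-,10--
  m13 ⊆ --01,1--1
  m14 ⊆ -110,1-1-
  m15 ⊆ 1--1,1-1-
E = {--01, -0-1, -00-, -110}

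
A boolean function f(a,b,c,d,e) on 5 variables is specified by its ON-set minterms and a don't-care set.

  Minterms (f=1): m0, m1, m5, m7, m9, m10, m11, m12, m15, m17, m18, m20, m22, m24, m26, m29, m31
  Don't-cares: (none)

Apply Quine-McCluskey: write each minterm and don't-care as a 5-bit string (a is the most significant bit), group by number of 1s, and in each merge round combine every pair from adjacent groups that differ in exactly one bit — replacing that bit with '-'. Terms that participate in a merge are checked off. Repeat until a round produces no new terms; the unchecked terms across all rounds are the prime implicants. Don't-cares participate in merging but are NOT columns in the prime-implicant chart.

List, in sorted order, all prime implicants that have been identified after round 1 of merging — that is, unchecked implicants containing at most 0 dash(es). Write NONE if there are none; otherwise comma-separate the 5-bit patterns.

01100

size-2^0 implicants → 00000(✓)  00001(✓)  00101(✓)  00111(✓)  01001(✓)  01010(✓)  01011(✓)  01100  01111(✓)  10001(✓)  10010(✓)  10100(✓)  10110(✓)  11000(✓)  11010(✓)  11101(✓)  11111(✓)
size-2^1 implicants → -0001  -1010  -1111  0-001  0-111  00-01  0000-  001-1  01-11  010-1  0101-  1-010  10-10  101-0  110-0  111-1
Unchecked terms (primes): -0001, -1010, -1111, 0-001, 0-111, 00-01, 0000-, 001-1, 01-11, 010-1, 0101-, 01100, 1-010, 10-10, 101-0, 110-0, 111-1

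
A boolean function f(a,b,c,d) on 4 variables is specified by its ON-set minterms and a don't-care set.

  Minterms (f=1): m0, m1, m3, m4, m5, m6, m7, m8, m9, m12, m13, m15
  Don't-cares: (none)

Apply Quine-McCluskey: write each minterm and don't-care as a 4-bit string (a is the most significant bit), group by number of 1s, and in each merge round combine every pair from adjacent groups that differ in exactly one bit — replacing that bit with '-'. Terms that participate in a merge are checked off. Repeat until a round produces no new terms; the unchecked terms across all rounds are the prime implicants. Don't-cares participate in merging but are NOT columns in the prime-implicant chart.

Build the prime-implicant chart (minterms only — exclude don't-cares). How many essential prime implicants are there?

4

size-2^0 implicants → 0000(✓)  0001(✓)  0011(✓)  0100(✓)  0101(✓)  0110(✓)  0111(✓)  1000(✓)  1001(✓)  1100(✓)  1101(✓)  1111(✓)
size-2^1 implicants → -000(✓)  -001(✓)  -100(✓)  -101(✓)  -111(✓)  0-00(✓)  0-01(✓)  0-11(✓)  00-1(✓)  000-(✓)  01-0(✓)  01-1(✓)  010-(✓)  011-(✓)  1-00(✓)  1-01(✓)  100-(✓)  11-1(✓)  110-(✓)
size-2^2 implicants → --00(✓)  --01(✓)  -00-(✓)  -1-1  -10-(✓)  0--1  0-0-(✓)  01--  1-0-(✓)
size-2^3 implicants → --0-
Unchecked terms (primes): --0-, -1-1, 0--1, 01--
Minterm coverage:
  m0 ⊆ --0- [E]
  m1 ⊆ --0-,0--1
  m3 ⊆ 0--1 [E]
  m4 ⊆ --0-,01--
  m5 ⊆ --0-,-1-1,0--1,01--
  m6 ⊆ 01-- [E]
  m7 ⊆ -1-1,0--1,01--
  m8 ⊆ --0- [E]
  m9 ⊆ --0- [E]
  m12 ⊆ --0- [E]
  m13 ⊆ --0-,-1-1
  m15 ⊆ -1-1 [E]
E = {--0-, -1-1, 0--1, 01--}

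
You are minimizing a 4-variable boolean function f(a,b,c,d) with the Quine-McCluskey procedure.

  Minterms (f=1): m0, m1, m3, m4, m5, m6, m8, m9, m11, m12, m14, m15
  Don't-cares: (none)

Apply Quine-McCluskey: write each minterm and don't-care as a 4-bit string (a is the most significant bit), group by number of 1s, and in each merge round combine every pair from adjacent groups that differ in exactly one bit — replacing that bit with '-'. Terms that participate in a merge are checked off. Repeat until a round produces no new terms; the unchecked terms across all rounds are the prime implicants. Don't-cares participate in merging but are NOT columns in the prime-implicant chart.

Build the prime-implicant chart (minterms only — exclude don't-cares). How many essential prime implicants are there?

size-2^0 implicants → 0000(✓)  0001(✓)  0011(✓)  0100(✓)  0101(✓)  0110(✓)  1000(✓)  1001(✓)  1011(✓)  1100(✓)  1110(✓)  1111(✓)
size-2^1 implicants → -000(✓)  -001(✓)  -011(✓)  -100(✓)  -110(✓)  0-00(✓)  0-01(✓)  00-1(✓)  000-(✓)  01-0(✓)  010-(✓)  1-00(✓)  1-11  10-1(✓)  100-(✓)  11-0(✓)  111-
size-2^2 implicants → --00  -0-1  -00-  -1-0  0-0-
Unchecked terms (primes): --00, -0-1, -00-, -1-0, 0-0-, 1-11, 111-
Minterm coverage:
  m0 ⊆ --00,-00-,0-0-
  m1 ⊆ -0-1,-00-,0-0-
  m3 ⊆ -0-1 [E]
  m4 ⊆ --00,-1-0,0-0-
  m5 ⊆ 0-0- [E]
  m6 ⊆ -1-0 [E]
  m8 ⊆ --00,-00-
  m9 ⊆ -0-1,-00-
  m11 ⊆ -0-1,1-11
  m12 ⊆ --00,-1-0
  m14 ⊆ -1-0,111-
  m15 ⊆ 1-11,111-
E = {-0-1, -1-0, 0-0-}

3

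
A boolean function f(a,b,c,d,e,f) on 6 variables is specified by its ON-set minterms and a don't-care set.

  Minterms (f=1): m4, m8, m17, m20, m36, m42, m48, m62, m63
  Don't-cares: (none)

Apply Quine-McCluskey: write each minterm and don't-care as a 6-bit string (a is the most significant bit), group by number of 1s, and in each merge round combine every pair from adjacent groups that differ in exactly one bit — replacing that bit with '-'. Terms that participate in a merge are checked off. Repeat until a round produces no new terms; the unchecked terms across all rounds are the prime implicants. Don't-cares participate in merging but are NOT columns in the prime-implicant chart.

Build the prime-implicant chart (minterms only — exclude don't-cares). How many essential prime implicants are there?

7

Round 0: 000100✓ 001000 010001 010100✓ 100100✓ 101010 110000 111110✓ 111111✓
Round 1: -00100 0-0100 11111-
PIs = {-00100, 0-0100, 001000, 010001, 101010, 110000, 11111-}
Coverage chart:
  m4: -00100,0-0100
  m8: 001000 ←essential
  m17: 010001 ←essential
  m20: 0-0100 ←essential
  m36: -00100 ←essential
  m42: 101010 ←essential
  m48: 110000 ←essential
  m62: 11111- ←essential
  m63: 11111- ←essential
Essential: -00100, 0-0100, 001000, 010001, 101010, 110000, 11111-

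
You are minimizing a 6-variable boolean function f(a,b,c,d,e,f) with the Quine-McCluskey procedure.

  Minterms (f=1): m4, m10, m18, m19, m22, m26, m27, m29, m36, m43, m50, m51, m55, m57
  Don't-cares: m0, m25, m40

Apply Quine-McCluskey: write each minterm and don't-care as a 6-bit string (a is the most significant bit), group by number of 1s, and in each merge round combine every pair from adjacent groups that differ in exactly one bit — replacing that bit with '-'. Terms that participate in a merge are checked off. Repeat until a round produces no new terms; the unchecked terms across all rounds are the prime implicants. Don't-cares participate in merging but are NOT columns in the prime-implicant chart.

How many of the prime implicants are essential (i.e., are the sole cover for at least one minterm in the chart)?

Round 0: 000000✓ 000100✓ 001010✓ 010010✓ 010011✓ 010110✓ 011001✓ 011010✓ 011011✓ 011101✓ 100100✓ 101000 101011 110010✓ 110011✓ 110111✓ 111001✓
Round 1: -00100 -10010✓ -10011✓ -11001 0-1010 000-00 01-010✓ 01-011✓ 010-10 01001-✓ 011-01 0110-1 01101-✓ 110-11 11001-✓
Round 2: -1001- 01-01-
PIs = {-00100, -1001-, -11001, 0-1010, 000-00, 01-01-, 010-10, 011-01, 0110-1, 101000, 101011, 110-11}
Coverage chart:
  m4: -00100,000-00
  m10: 0-1010 ←essential
  m18: -1001-,01-01-,010-10
  m19: -1001-,01-01-
  m22: 010-10 ←essential
  m26: 0-1010,01-01-
  m27: 01-01-,0110-1
  m29: 011-01 ←essential
  m36: -00100 ←essential
  m43: 101011 ←essential
  m50: -1001- ←essential
  m51: -1001-,110-11
  m55: 110-11 ←essential
  m57: -11001 ←essential
Essential: -00100, -1001-, -11001, 0-1010, 010-10, 011-01, 101011, 110-11

8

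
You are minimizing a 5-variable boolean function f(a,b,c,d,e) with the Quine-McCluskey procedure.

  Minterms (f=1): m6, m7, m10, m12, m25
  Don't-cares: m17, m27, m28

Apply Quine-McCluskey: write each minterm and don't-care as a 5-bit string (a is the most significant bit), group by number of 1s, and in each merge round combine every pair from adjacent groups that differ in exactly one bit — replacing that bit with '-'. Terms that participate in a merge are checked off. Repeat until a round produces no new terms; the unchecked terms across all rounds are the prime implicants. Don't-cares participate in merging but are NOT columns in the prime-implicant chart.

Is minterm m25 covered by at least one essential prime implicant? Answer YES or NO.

NO

Round 0: 00110✓ 00111✓ 01010 01100✓ 10001✓ 11001✓ 11011✓ 11100✓
Round 1: -1100 0011- 1-001 110-1
PIs = {-1100, 0011-, 01010, 1-001, 110-1}
Coverage chart:
  m6: 0011- ←essential
  m7: 0011- ←essential
  m10: 01010 ←essential
  m12: -1100 ←essential
  m25: 1-001,110-1
Essential: -1100, 0011-, 01010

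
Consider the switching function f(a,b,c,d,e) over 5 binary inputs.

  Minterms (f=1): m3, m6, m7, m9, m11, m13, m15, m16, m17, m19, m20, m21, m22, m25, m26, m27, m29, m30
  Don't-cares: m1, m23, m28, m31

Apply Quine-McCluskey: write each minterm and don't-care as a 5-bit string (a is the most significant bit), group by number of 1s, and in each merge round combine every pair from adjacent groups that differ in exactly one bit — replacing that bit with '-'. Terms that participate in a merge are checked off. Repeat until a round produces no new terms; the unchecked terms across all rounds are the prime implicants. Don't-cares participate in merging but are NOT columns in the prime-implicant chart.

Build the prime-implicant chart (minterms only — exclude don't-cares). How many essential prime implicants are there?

[col 0] 00001*, 00011*, 00110*, 00111*, 01001*, 01011*, 01101*, 01111*, 10000*, 10001*, 10011*, 10100*, 10101*, 10110*, 10111*, 11001*, 11010*, 11011*, 11100*, 11101*, 11110*, 11111*
[col 1] -0001*, -0011*, -0110*, -0111*, -1001*, -1011*, -1101*, -1111*, 0-001*, 0-011*, 0-111*, 00-11*, 000-1*, 0011-*, 01-01*, 01-11*, 010-1*, 011-1*, 1-001*, 1-011*, 1-100*, 1-101*, 1-110*, 1-111*, 10-00*, 10-01*, 10-11*, 100-1*, 1000-*, 101-0*, 101-1*, 1010-*, 1011-*, 11-01*, 11-10*, 11-11*, 110-1*, 1101-*, 111-0*, 111-1*, 1110-*, 1111-*
[col 2] --001*, --011*, --111*, -0-11*, -00-1*, -011-, -1-01*, -1-11*, -10-1*, -11-1*, 0--11*, 0-0-1*, 01--1*, 1--01*, 1--11*, 1-0-1*, 1-1-0*, 1-1-1*, 1-10-*, 1-11-*, 10--1*, 10-0-, 101--*, 11--1*, 11-1-, 111--*
[col 3] ---11, --0-1, -1--1, 1---1, 1-1--
Prime implicants: ---11, --0-1, -011-, -1--1, 1---1, 1-1--, 10-0-, 11-1-
PI chart (minterm → PIs covering it):
  3 | ---11,--0-1
  6 | -011-  (sole → essential)
  7 | ---11,-011-
  9 | --0-1,-1--1
  11 | ---11,--0-1,-1--1
  13 | -1--1  (sole → essential)
  15 | ---11,-1--1
  16 | 10-0-  (sole → essential)
  17 | --0-1,1---1,10-0-
  19 | ---11,--0-1,1---1
  20 | 1-1--,10-0-
  21 | 1---1,1-1--,10-0-
  22 | -011-,1-1--
  25 | --0-1,-1--1,1---1
  26 | 11-1-  (sole → essential)
  27 | ---11,--0-1,-1--1,1---1,11-1-
  29 | -1--1,1---1,1-1--
  30 | 1-1--,11-1-
Essential prime implicants: -011-, -1--1, 10-0-, 11-1-

4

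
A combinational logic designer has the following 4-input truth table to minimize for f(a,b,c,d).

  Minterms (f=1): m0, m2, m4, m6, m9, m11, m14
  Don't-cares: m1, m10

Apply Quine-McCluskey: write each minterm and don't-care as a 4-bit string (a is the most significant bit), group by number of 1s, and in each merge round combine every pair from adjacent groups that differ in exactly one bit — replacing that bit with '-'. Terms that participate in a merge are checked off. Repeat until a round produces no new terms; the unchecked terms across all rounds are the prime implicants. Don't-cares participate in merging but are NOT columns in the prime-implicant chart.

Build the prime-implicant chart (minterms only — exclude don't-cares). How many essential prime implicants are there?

size-2^0 implicants → 0000(✓)  0001(✓)  0010(✓)  0100(✓)  0110(✓)  1001(✓)  1010(✓)  1011(✓)  1110(✓)
size-2^1 implicants → -001  -010(✓)  -110(✓)  0-00(✓)  0-10(✓)  00-0(✓)  000-  01-0(✓)  1-10(✓)  10-1  101-
size-2^2 implicants → --10  0--0
Unchecked terms (primes): --10, -001, 0--0, 000-, 10-1, 101-
Minterm coverage:
  m0 ⊆ 0--0,000-
  m2 ⊆ --10,0--0
  m4 ⊆ 0--0 [E]
  m6 ⊆ --10,0--0
  m9 ⊆ -001,10-1
  m11 ⊆ 10-1,101-
  m14 ⊆ --10 [E]
E = {--10, 0--0}

2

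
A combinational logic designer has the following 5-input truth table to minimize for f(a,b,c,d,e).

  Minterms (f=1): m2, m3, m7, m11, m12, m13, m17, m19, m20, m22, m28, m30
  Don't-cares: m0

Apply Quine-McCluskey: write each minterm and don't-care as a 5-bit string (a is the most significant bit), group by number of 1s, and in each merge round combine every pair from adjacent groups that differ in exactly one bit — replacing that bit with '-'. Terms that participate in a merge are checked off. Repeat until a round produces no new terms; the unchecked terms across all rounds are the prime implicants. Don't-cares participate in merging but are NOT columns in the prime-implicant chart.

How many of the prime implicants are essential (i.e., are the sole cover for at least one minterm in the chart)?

5

size-2^0 implicants → 00000(✓)  00010(✓)  00011(✓)  00111(✓)  01011(✓)  01100(✓)  01101(✓)  10001(✓)  10011(✓)  10100(✓)  10110(✓)  11100(✓)  11110(✓)
size-2^1 implicants → -0011  -1100  0-011  00-11  000-0  0001-  0110-  1-100(✓)  1-110(✓)  100-1  101-0(✓)  111-0(✓)
size-2^2 implicants → 1-1-0
Unchecked terms (primes): -0011, -1100, 0-011, 00-11, 000-0, 0001-, 0110-, 1-1-0, 100-1
Minterm coverage:
  m2 ⊆ 000-0,0001-
  m3 ⊆ -0011,0-011,00-11,0001-
  m7 ⊆ 00-11 [E]
  m11 ⊆ 0-011 [E]
  m12 ⊆ -1100,0110-
  m13 ⊆ 0110- [E]
  m17 ⊆ 100-1 [E]
  m19 ⊆ -0011,100-1
  m20 ⊆ 1-1-0 [E]
  m22 ⊆ 1-1-0 [E]
  m28 ⊆ -1100,1-1-0
  m30 ⊆ 1-1-0 [E]
E = {0-011, 00-11, 0110-, 1-1-0, 100-1}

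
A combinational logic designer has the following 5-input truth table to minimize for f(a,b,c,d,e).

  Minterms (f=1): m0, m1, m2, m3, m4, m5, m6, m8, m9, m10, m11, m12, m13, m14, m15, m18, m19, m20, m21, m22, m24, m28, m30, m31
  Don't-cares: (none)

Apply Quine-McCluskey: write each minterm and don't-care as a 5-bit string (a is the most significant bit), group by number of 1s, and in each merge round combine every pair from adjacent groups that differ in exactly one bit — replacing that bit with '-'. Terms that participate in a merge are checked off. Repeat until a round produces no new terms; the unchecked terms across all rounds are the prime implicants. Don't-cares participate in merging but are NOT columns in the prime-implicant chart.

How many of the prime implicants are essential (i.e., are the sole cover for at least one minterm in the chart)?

[col 0] 00000*, 00001*, 00010*, 00011*, 00100*, 00101*, 00110*, 01000*, 01001*, 01010*, 01011*, 01100*, 01101*, 01110*, 01111*, 10010*, 10011*, 10100*, 10101*, 10110*, 11000*, 11100*, 11110*, 11111*
[col 1] -0010*, -0011*, -0100*, -0101*, -0110*, -1000*, -1100*, -1110*, -1111*, 0-000*, 0-001*, 0-010*, 0-011*, 0-100*, 0-101*, 0-110*, 00-00*, 00-01*, 00-10*, 000-0*, 000-1*, 0000-*, 0001-*, 001-0*, 0010-*, 01-00*, 01-01*, 01-10*, 01-11*, 010-0*, 010-1*, 0100-*, 0101-*, 011-0*, 011-1*, 0110-*, 0111-*, 1-100*, 1-110*, 10-10*, 1001-*, 101-0*, 1010-*, 11-00*, 111-0*, 1111-*
[col 2] --100*, --110*, -0-10, -001-, -01-0*, -010-, -1-00, -11-0*, -111-, 0--00*, 0--01*, 0--10*, 0-0-0*, 0-0-1*, 0-00-*, 0-01-*, 0-1-0*, 0-10-*, 00--0*, 00-0-*, 000--*, 01--0*, 01--1*, 01-0-*, 01-1-*, 010--*, 011--*, 1-1-0*
[col 3] --1-0, 0---0, 0--0-, 0-0--, 01---
Prime implicants: --1-0, -0-10, -001-, -010-, -1-00, -111-, 0---0, 0--0-, 0-0--, 01---
PI chart (minterm → PIs covering it):
  0 | 0---0,0--0-,0-0--
  1 | 0--0-,0-0--
  2 | -0-10,-001-,0---0,0-0--
  3 | -001-,0-0--
  4 | --1-0,-010-,0---0,0--0-
  5 | -010-,0--0-
  6 | --1-0,-0-10,0---0
  8 | -1-00,0---0,0--0-,0-0--,01---
  9 | 0--0-,0-0--,01---
  10 | 0---0,0-0--,01---
  11 | 0-0--,01---
  12 | --1-0,-1-00,0---0,0--0-,01---
  13 | 0--0-,01---
  14 | --1-0,-111-,0---0,01---
  15 | -111-,01---
  18 | -0-10,-001-
  19 | -001-  (sole → essential)
  20 | --1-0,-010-
  21 | -010-  (sole → essential)
  22 | --1-0,-0-10
  24 | -1-00  (sole → essential)
  28 | --1-0,-1-00
  30 | --1-0,-111-
  31 | -111-  (sole → essential)
Essential prime implicants: -001-, -010-, -1-00, -111-

4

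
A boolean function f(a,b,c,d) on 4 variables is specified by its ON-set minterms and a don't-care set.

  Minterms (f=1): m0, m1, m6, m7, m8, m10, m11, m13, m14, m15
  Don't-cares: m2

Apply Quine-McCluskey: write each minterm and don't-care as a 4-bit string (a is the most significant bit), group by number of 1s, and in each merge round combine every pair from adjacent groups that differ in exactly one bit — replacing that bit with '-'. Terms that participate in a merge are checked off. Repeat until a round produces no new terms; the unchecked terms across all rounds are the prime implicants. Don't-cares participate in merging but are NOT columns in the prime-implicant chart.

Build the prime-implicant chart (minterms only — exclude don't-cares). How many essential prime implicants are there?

5

[col 0] 0000*, 0001*, 0010*, 0110*, 0111*, 1000*, 1010*, 1011*, 1101*, 1110*, 1111*
[col 1] -000*, -010*, -110*, -111*, 0-10*, 00-0*, 000-, 011-*, 1-10*, 1-11*, 10-0*, 101-*, 11-1, 111-*
[col 2] --10, -0-0, -11-, 1-1-
Prime implicants: --10, -0-0, -11-, 000-, 1-1-, 11-1
PI chart (minterm → PIs covering it):
  0 | -0-0,000-
  1 | 000-  (sole → essential)
  6 | --10,-11-
  7 | -11-  (sole → essential)
  8 | -0-0  (sole → essential)
  10 | --10,-0-0,1-1-
  11 | 1-1-  (sole → essential)
  13 | 11-1  (sole → essential)
  14 | --10,-11-,1-1-
  15 | -11-,1-1-,11-1
Essential prime implicants: -0-0, -11-, 000-, 1-1-, 11-1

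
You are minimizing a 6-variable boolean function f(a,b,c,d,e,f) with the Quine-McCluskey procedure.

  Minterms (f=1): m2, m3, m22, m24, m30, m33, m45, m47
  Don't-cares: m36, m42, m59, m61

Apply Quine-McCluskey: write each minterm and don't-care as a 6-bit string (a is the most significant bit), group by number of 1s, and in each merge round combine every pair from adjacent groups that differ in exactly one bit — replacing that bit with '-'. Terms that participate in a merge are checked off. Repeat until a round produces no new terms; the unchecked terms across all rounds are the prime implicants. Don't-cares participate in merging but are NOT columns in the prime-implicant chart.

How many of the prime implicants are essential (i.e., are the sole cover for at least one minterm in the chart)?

5

size-2^0 implicants → 000010(✓)  000011(✓)  010110(✓)  011000  011110(✓)  100001  100100  101010  101101(✓)  101111(✓)  111011  111101(✓)
size-2^1 implicants → 00001-  01-110  1-1101  1011-1
Unchecked terms (primes): 00001-, 01-110, 011000, 1-1101, 100001, 100100, 101010, 1011-1, 111011
Minterm coverage:
  m2 ⊆ 00001- [E]
  m3 ⊆ 00001- [E]
  m22 ⊆ 01-110 [E]
  m24 ⊆ 011000 [E]
  m30 ⊆ 01-110 [E]
  m33 ⊆ 100001 [E]
  m45 ⊆ 1-1101,1011-1
  m47 ⊆ 1011-1 [E]
E = {00001-, 01-110, 011000, 100001, 1011-1}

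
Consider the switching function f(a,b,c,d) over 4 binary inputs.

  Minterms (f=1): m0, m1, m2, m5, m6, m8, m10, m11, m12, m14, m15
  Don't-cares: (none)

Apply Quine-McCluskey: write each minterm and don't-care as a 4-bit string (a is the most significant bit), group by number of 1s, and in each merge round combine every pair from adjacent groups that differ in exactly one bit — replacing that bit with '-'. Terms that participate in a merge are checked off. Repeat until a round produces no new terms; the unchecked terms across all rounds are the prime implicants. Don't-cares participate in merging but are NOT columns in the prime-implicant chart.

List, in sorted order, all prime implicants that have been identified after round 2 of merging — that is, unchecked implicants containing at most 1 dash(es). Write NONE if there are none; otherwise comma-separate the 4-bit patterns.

size-2^0 implicants → 0000(✓)  0001(✓)  0010(✓)  0101(✓)  0110(✓)  1000(✓)  1010(✓)  1011(✓)  1100(✓)  1110(✓)  1111(✓)
size-2^1 implicants → -000(✓)  -010(✓)  -110(✓)  0-01  0-10(✓)  00-0(✓)  000-  1-00(✓)  1-10(✓)  1-11(✓)  10-0(✓)  101-(✓)  11-0(✓)  111-(✓)
size-2^2 implicants → --10  -0-0  1--0  1-1-
Unchecked terms (primes): --10, -0-0, 0-01, 000-, 1--0, 1-1-

0-01, 000-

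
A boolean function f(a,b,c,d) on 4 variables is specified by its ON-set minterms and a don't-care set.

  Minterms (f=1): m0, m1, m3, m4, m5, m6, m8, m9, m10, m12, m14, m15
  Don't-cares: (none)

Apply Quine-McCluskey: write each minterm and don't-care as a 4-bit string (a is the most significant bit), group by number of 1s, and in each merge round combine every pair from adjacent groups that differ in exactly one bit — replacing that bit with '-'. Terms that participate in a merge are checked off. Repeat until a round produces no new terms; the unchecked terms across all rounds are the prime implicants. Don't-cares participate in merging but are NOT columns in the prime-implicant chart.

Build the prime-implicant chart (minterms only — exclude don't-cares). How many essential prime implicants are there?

Round 0: 0000✓ 0001✓ 0011✓ 0100✓ 0101✓ 0110✓ 1000✓ 1001✓ 1010✓ 1100✓ 1110✓ 1111✓
Round 1: -000✓ -001✓ -100✓ -110✓ 0-00✓ 0-01✓ 00-1 000-✓ 01-0✓ 010-✓ 1-00✓ 1-10✓ 10-0✓ 100-✓ 11-0✓ 111-
Round 2: --00 -00- -1-0 0-0- 1--0
PIs = {--00, -00-, -1-0, 0-0-, 00-1, 1--0, 111-}
Coverage chart:
  m0: --00,-00-,0-0-
  m1: -00-,0-0-,00-1
  m3: 00-1 ←essential
  m4: --00,-1-0,0-0-
  m5: 0-0- ←essential
  m6: -1-0 ←essential
  m8: --00,-00-,1--0
  m9: -00- ←essential
  m10: 1--0 ←essential
  m12: --00,-1-0,1--0
  m14: -1-0,1--0,111-
  m15: 111- ←essential
Essential: -00-, -1-0, 0-0-, 00-1, 1--0, 111-

6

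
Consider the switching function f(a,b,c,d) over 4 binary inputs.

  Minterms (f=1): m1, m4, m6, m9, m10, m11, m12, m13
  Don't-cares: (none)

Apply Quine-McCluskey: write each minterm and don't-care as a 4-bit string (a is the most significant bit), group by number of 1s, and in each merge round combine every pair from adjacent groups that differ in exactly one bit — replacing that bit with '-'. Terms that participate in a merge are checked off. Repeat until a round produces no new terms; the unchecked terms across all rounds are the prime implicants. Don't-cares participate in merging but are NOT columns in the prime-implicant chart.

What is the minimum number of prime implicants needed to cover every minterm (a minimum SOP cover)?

4

[col 0] 0001*, 0100*, 0110*, 1001*, 1010*, 1011*, 1100*, 1101*
[col 1] -001, -100, 01-0, 1-01, 10-1, 101-, 110-
Prime implicants: -001, -100, 01-0, 1-01, 10-1, 101-, 110-
PI chart (minterm → PIs covering it):
  1 | -001  (sole → essential)
  4 | -100,01-0
  6 | 01-0  (sole → essential)
  9 | -001,1-01,10-1
  10 | 101-  (sole → essential)
  11 | 10-1,101-
  12 | -100,110-
  13 | 1-01,110-
Essential prime implicants: -001, 01-0, 101-
Petrick residual → 110-
Minimum SOP uses 4 PIs: b'c'd + a'bd' + ab'c + abc'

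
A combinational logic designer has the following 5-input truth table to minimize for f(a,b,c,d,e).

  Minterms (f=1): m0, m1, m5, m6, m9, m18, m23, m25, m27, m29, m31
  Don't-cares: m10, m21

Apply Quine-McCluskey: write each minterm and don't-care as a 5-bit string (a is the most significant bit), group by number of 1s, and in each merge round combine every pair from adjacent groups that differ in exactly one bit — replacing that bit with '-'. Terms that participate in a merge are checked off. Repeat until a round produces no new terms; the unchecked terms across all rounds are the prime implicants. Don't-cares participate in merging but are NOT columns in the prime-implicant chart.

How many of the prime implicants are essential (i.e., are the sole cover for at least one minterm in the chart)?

size-2^0 implicants → 00000(✓)  00001(✓)  00101(✓)  00110  01001(✓)  01010  10010  10101(✓)  10111(✓)  11001(✓)  11011(✓)  11101(✓)  11111(✓)
size-2^1 implicants → -0101  -1001  0-001  00-01  0000-  1-101(✓)  1-111(✓)  101-1(✓)  11-01(✓)  11-11(✓)  110-1(✓)  111-1(✓)
size-2^2 implicants → 1-1-1  11--1
Unchecked terms (primes): -0101, -1001, 0-001, 00-01, 0000-, 00110, 01010, 1-1-1, 10010, 11--1
Minterm coverage:
  m0 ⊆ 0000- [E]
  m1 ⊆ 0-001,00-01,0000-
  m5 ⊆ -0101,00-01
  m6 ⊆ 00110 [E]
  m9 ⊆ -1001,0-001
  m18 ⊆ 10010 [E]
  m23 ⊆ 1-1-1 [E]
  m25 ⊆ -1001,11--1
  m27 ⊆ 11--1 [E]
  m29 ⊆ 1-1-1,11--1
  m31 ⊆ 1-1-1,11--1
E = {0000-, 00110, 1-1-1, 10010, 11--1}

5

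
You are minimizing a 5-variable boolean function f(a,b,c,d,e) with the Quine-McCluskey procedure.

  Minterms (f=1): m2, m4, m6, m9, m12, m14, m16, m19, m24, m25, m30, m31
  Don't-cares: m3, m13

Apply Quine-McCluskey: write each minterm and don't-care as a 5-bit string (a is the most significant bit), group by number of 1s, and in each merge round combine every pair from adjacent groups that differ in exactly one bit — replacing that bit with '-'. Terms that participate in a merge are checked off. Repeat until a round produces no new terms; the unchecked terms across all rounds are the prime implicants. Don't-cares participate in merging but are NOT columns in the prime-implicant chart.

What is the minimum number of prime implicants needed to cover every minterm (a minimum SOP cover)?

6

Round 0: 00010✓ 00011✓ 00100✓ 00110✓ 01001✓ 01100✓ 01101✓ 01110✓ 10000✓ 10011✓ 11000✓ 11001✓ 11110✓ 11111✓
Round 1: -0011 -1001 -1110 0-100✓ 0-110✓ 00-10 0001- 001-0✓ 01-01 011-0✓ 0110- 1-000 1100- 1111-
Round 2: 0-1-0
PIs = {-0011, -1001, -1110, 0-1-0, 00-10, 0001-, 01-01, 0110-, 1-000, 1100-, 1111-}
Coverage chart:
  m2: 00-10,0001-
  m4: 0-1-0 ←essential
  m6: 0-1-0,00-10
  m9: -1001,01-01
  m12: 0-1-0,0110-
  m14: -1110,0-1-0
  m16: 1-000 ←essential
  m19: -0011 ←essential
  m24: 1-000,1100-
  m25: -1001,1100-
  m30: -1110,1111-
  m31: 1111- ←essential
Essential: -0011, 0-1-0, 1-000, 1111-
Petrick residual → -1001, 00-10
Min cover (6 terms): b'c'de + bc'd'e + a'ce' + a'b'de' + ac'd'e' + abcd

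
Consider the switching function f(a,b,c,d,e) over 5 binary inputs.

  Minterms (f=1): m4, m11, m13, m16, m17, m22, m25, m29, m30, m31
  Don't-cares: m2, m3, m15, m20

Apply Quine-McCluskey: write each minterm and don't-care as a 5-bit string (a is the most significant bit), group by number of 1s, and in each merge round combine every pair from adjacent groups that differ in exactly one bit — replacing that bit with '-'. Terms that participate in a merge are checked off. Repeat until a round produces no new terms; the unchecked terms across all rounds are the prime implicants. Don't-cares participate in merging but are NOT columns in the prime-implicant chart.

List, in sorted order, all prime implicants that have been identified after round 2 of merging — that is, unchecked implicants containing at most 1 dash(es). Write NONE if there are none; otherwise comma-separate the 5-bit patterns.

-0100, 0-011, 0001-, 01-11, 1-001, 1-110, 10-00, 1000-, 101-0, 11-01, 1111-

[col 0] 00010*, 00011*, 00100*, 01011*, 01101*, 01111*, 10000*, 10001*, 10100*, 10110*, 11001*, 11101*, 11110*, 11111*
[col 1] -0100, -1101*, -1111*, 0-011, 0001-, 01-11, 011-1*, 1-001, 1-110, 10-00, 1000-, 101-0, 11-01, 111-1*, 1111-
[col 2] -11-1
Prime implicants: -0100, -11-1, 0-011, 0001-, 01-11, 1-001, 1-110, 10-00, 1000-, 101-0, 11-01, 1111-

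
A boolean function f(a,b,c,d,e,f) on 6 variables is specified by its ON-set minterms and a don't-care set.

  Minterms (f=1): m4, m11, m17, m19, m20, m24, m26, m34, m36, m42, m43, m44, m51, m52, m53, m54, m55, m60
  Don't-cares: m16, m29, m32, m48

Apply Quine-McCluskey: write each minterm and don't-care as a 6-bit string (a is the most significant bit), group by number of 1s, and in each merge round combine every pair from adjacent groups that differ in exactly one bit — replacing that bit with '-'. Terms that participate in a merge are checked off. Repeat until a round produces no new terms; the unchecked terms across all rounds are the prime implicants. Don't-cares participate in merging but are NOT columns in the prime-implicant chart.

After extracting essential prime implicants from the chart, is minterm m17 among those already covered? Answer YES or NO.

[col 0] 000100*, 001011*, 010000*, 010001*, 010011*, 010100*, 011000*, 011010*, 011101, 100000*, 100010*, 100100*, 101010*, 101011*, 101100*, 110000*, 110011*, 110100*, 110101*, 110110*, 110111*, 111100*
[col 1] -00100*, -01011, -10000*, -10011, -10100*, 0-0100*, 01-000, 010-00*, 0100-1, 01000-, 0110-0, 1-0000*, 1-0100*, 1-1100*, 10-010, 10-100*, 100-00*, 1000-0, 10101-, 11-100*, 110-00*, 110-11, 1101-0*, 1101-1*, 11010-*, 11011-*
[col 2] --0100, -10-00, 1--100, 1-0-00, 1101--
Prime implicants: --0100, -01011, -10-00, -10011, 01-000, 0100-1, 01000-, 0110-0, 011101, 1--100, 1-0-00, 10-010, 1000-0, 10101-, 110-11, 1101--
PI chart (minterm → PIs covering it):
  4 | --0100  (sole → essential)
  11 | -01011  (sole → essential)
  17 | 0100-1,01000-
  19 | -10011,0100-1
  20 | --0100,-10-00
  24 | 01-000,0110-0
  26 | 0110-0  (sole → essential)
  34 | 10-010,1000-0
  36 | --0100,1--100,1-0-00
  42 | 10-010,10101-
  43 | -01011,10101-
  44 | 1--100  (sole → essential)
  51 | -10011,110-11
  52 | --0100,-10-00,1--100,1-0-00,1101--
  53 | 1101--  (sole → essential)
  54 | 1101--  (sole → essential)
  55 | 110-11,1101--
  60 | 1--100  (sole → essential)
Essential prime implicants: --0100, -01011, 0110-0, 1--100, 1101--

NO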